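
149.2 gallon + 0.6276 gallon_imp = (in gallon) 150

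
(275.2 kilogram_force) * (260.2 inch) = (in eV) 1.113e+23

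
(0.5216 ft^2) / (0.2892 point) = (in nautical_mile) 0.2565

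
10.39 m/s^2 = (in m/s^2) 10.39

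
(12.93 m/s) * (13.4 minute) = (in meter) 1.04e+04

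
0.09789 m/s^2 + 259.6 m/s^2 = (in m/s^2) 259.7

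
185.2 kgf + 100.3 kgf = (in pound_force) 629.4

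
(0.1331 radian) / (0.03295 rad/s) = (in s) 4.039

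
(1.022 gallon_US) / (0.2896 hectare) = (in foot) 4.383e-06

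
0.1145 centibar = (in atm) 0.00113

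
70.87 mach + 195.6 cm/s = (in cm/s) 2.413e+06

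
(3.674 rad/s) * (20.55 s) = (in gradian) 4807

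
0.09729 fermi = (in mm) 9.729e-14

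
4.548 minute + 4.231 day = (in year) 0.0116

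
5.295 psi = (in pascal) 3.651e+04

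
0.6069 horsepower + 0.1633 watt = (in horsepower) 0.6071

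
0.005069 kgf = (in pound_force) 0.01118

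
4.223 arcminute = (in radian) 0.001228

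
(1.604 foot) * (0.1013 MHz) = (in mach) 145.4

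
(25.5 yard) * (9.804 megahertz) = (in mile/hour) 5.114e+08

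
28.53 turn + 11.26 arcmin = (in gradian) 1.141e+04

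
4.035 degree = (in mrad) 70.42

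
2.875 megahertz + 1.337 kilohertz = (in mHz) 2.876e+09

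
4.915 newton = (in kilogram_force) 0.5012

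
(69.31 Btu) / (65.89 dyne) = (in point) 3.146e+11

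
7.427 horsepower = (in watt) 5538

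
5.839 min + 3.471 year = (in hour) 3.041e+04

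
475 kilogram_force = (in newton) 4658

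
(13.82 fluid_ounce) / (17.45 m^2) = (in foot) 7.684e-05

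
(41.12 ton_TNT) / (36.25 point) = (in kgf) 1.372e+12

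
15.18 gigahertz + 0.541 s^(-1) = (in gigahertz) 15.18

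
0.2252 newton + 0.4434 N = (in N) 0.6686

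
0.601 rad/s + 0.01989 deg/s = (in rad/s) 0.6013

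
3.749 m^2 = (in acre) 0.0009264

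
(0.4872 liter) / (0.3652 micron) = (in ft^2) 1.436e+04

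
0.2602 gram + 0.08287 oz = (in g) 2.61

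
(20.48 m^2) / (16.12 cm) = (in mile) 0.07894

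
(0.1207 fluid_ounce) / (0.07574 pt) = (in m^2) 0.1336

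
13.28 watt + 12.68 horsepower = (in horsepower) 12.7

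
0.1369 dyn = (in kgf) 1.396e-07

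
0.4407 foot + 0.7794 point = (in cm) 13.46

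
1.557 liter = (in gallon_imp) 0.3425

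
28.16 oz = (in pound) 1.76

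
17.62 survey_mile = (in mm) 2.836e+07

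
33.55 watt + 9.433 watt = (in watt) 42.98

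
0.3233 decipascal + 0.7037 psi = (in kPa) 4.852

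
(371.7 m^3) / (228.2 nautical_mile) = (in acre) 2.173e-07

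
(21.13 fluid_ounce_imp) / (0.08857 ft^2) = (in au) 4.877e-13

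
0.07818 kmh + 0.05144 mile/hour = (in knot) 0.08691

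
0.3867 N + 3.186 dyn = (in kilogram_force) 0.03944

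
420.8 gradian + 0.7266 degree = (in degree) 379.4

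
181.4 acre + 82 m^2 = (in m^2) 7.342e+05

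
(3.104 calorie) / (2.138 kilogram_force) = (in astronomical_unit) 4.141e-12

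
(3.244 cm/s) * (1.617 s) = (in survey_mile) 3.259e-05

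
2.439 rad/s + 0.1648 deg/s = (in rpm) 23.32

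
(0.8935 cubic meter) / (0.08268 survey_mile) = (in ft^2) 0.07228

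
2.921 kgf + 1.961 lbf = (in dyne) 3.737e+06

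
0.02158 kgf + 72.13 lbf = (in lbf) 72.18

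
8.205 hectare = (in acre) 20.27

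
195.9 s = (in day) 0.002267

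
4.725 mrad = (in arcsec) 974.6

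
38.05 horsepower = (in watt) 2.837e+04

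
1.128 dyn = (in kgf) 1.15e-06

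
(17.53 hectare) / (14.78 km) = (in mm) 1.186e+04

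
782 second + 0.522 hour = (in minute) 44.35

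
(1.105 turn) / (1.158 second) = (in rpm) 57.25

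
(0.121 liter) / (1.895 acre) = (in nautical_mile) 8.52e-12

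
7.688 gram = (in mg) 7688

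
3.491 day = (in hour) 83.78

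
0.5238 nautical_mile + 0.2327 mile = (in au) 8.988e-09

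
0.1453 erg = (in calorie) 3.473e-09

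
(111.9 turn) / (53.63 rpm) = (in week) 0.000207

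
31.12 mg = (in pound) 6.861e-05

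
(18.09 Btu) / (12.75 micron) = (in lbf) 3.365e+08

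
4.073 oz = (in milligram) 1.155e+05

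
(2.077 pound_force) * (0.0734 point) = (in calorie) 5.718e-05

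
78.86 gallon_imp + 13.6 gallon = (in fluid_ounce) 1.386e+04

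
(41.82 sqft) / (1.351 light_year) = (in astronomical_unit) 2.032e-27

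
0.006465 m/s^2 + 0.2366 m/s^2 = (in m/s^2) 0.2431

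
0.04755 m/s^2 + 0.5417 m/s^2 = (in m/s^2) 0.5892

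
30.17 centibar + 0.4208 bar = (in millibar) 722.5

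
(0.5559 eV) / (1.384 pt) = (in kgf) 1.86e-17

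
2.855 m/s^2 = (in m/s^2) 2.855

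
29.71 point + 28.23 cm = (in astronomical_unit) 1.957e-12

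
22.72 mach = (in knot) 1.504e+04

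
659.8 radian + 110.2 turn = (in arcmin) 4.649e+06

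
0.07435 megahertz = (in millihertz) 7.435e+07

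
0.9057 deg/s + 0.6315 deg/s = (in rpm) 0.2562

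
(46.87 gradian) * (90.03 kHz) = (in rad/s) 6.628e+04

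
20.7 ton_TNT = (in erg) 8.661e+17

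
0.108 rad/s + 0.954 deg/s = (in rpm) 1.19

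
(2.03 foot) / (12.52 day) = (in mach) 1.68e-09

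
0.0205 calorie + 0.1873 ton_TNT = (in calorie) 1.873e+08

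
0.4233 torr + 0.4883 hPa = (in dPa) 1053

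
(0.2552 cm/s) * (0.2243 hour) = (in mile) 0.00128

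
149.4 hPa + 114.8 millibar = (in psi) 3.832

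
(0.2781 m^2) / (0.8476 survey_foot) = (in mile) 0.0006689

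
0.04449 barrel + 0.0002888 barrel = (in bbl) 0.04478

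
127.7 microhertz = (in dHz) 0.001277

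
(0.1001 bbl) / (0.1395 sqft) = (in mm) 1228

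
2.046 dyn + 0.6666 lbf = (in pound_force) 0.6666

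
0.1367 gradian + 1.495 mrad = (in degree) 0.2087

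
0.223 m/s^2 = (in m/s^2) 0.223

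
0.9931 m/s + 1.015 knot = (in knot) 2.945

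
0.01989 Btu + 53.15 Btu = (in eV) 3.501e+23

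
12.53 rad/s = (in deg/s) 717.9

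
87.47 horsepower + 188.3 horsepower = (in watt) 2.056e+05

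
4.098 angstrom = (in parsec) 1.328e-26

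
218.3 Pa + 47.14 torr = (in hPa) 65.03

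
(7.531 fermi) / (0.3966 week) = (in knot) 6.103e-20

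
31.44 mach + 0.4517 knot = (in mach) 31.44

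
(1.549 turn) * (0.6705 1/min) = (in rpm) 1.039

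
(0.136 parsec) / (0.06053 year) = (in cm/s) 2.198e+11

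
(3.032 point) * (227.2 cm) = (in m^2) 0.00243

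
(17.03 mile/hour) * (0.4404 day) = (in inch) 1.14e+07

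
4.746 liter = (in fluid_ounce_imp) 167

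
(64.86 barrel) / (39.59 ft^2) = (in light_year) 2.963e-16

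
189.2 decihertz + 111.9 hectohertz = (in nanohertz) 1.121e+13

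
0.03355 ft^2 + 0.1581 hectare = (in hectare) 0.1581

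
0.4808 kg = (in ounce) 16.96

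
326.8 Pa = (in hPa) 3.268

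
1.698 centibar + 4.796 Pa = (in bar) 0.01703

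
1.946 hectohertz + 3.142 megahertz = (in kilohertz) 3142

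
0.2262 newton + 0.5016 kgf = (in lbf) 1.157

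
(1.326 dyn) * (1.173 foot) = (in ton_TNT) 1.133e-15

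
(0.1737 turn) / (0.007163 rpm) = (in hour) 0.4042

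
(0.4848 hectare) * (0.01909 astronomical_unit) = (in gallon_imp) 3.045e+15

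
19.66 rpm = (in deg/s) 118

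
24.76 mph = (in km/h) 39.85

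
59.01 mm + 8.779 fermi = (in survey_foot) 0.1936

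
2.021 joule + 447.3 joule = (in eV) 2.804e+21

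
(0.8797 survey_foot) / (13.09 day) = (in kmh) 8.535e-07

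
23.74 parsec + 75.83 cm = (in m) 7.325e+17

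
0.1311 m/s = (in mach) 0.000385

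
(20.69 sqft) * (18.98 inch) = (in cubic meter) 0.9267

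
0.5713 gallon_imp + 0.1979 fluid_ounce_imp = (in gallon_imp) 0.5725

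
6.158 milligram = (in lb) 1.358e-05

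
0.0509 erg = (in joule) 5.09e-09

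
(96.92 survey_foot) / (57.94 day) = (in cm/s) 0.0005901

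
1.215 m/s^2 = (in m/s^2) 1.215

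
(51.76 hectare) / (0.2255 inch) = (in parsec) 2.929e-09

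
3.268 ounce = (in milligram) 9.265e+04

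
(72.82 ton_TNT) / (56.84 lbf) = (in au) 0.008055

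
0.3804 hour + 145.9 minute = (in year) 0.000321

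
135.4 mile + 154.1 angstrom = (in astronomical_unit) 1.457e-06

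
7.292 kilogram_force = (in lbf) 16.08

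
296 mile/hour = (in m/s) 132.3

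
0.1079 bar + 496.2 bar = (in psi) 7198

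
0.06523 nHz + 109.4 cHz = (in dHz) 10.94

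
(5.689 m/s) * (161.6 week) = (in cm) 5.56e+10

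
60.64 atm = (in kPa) 6144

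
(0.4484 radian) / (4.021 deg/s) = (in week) 1.056e-05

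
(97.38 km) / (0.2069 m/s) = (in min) 7844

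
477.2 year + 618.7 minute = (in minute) 2.508e+08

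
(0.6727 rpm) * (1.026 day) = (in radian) 6245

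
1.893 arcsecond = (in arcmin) 0.03155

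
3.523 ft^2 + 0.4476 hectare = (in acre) 1.106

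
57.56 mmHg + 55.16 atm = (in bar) 55.97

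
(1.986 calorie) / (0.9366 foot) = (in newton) 29.11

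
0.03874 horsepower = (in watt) 28.89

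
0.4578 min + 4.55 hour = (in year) 0.0005203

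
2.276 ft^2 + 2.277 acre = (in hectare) 0.9215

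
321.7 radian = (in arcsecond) 6.636e+07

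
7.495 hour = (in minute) 449.7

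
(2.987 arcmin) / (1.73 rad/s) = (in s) 0.0005022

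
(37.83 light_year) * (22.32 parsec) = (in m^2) 2.465e+35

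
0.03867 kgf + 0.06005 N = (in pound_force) 0.09875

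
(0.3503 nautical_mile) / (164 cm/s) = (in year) 1.254e-05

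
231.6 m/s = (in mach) 0.6802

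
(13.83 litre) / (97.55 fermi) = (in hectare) 1.418e+07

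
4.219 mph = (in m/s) 1.886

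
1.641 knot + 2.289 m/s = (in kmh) 11.28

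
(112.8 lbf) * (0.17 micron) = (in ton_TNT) 2.039e-14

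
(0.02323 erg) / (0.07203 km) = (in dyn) 3.225e-06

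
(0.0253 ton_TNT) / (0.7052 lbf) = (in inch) 1.329e+09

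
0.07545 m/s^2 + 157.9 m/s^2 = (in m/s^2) 158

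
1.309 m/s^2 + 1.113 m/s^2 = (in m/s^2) 2.422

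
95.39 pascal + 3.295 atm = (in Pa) 3.34e+05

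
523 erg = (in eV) 3.264e+14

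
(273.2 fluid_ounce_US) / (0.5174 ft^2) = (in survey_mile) 0.0001044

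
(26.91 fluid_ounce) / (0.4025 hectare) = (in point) 0.0005605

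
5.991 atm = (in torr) 4553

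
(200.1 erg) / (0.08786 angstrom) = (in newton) 2.277e+06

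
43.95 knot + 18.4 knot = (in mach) 0.0942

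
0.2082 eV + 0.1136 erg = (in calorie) 2.715e-09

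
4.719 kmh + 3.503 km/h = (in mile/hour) 5.109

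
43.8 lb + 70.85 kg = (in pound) 200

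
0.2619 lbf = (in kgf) 0.1188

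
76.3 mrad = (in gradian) 4.857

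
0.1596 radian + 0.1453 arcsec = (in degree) 9.144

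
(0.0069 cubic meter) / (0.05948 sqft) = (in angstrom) 1.249e+10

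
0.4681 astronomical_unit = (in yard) 7.658e+10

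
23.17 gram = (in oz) 0.8173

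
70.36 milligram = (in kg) 7.036e-05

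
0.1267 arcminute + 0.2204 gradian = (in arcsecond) 721.7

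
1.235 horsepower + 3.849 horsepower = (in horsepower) 5.084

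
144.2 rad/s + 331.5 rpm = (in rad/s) 178.9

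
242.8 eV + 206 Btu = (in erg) 2.173e+12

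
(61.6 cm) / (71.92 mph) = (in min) 0.0003193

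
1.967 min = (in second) 118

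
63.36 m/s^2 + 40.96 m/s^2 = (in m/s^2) 104.3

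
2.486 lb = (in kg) 1.128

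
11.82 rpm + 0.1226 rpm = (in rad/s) 1.251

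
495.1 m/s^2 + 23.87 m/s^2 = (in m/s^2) 519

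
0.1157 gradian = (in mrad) 1.817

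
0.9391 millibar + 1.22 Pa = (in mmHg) 0.7135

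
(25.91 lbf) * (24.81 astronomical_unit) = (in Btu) 4.054e+11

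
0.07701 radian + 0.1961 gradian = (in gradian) 5.099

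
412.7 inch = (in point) 2.971e+04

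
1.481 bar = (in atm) 1.462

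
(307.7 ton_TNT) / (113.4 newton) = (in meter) 1.135e+10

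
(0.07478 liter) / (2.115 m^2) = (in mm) 0.03536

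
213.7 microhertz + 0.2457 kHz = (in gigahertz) 2.457e-07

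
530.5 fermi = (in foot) 1.74e-12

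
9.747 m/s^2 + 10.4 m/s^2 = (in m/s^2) 20.15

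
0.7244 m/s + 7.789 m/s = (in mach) 0.025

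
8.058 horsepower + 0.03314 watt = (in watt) 6009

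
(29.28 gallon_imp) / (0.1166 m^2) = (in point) 3236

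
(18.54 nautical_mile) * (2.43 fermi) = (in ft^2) 8.981e-10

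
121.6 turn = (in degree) 4.378e+04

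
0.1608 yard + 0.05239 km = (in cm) 5254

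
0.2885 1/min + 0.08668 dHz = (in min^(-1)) 0.8086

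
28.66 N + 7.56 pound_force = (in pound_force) 14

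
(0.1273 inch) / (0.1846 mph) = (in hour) 1.088e-05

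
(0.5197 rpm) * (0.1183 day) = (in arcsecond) 1.147e+08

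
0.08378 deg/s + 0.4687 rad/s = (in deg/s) 26.94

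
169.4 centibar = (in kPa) 169.4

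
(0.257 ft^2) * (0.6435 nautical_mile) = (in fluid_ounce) 9.622e+05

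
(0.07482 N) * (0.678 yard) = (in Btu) 4.397e-05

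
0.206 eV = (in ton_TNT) 7.888e-30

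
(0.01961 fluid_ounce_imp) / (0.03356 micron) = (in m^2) 16.6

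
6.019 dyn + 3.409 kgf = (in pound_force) 7.516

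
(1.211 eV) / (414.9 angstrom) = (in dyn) 4.676e-07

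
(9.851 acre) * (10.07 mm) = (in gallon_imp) 8.831e+04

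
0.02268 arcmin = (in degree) 0.000378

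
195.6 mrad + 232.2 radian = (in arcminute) 7.989e+05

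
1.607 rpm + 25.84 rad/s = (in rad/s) 26.01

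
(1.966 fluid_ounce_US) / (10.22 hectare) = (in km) 5.689e-13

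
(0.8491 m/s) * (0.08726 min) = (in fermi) 4.446e+15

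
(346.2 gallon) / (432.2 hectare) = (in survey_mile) 1.884e-10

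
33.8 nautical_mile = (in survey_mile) 38.9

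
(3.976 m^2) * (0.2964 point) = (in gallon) 0.1098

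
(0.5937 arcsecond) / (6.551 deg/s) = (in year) 7.983e-13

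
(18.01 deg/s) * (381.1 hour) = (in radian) 4.313e+05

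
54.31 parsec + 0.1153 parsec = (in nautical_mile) 9.068e+14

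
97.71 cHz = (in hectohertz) 0.009771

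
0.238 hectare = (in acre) 0.5881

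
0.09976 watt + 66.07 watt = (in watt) 66.17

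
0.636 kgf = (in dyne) 6.237e+05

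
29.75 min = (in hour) 0.4958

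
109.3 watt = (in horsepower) 0.1466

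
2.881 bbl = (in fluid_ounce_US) 1.549e+04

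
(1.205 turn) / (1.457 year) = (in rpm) 1.574e-06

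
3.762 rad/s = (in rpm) 35.92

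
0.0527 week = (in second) 3.187e+04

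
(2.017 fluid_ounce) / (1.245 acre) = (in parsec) 3.837e-25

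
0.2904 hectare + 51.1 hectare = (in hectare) 51.39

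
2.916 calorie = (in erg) 1.22e+08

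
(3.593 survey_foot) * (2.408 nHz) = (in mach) 7.745e-12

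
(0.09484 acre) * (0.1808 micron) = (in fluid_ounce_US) 2.346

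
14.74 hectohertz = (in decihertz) 1.474e+04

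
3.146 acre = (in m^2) 1.273e+04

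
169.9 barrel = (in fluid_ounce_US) 9.134e+05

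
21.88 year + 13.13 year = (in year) 35.01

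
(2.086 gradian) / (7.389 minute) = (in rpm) 0.0007058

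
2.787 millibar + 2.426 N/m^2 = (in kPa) 0.2811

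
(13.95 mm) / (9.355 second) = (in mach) 4.379e-06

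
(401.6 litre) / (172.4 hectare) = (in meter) 2.329e-07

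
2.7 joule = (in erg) 2.7e+07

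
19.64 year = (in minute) 1.032e+07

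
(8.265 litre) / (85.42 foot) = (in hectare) 3.174e-08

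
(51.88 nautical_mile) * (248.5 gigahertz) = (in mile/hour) 5.341e+16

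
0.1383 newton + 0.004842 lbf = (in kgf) 0.0163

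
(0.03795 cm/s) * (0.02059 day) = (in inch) 26.58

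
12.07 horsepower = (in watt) 9001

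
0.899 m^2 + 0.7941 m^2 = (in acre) 0.0004184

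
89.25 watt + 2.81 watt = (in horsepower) 0.1235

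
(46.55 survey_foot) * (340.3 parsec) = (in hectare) 1.49e+16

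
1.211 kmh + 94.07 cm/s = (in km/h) 4.598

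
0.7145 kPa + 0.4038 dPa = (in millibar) 7.145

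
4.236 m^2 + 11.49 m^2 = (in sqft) 169.3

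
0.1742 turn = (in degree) 62.71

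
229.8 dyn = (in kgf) 0.0002343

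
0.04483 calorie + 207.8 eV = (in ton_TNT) 4.483e-11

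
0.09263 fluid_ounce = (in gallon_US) 0.0007237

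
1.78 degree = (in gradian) 1.978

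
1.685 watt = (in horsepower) 0.00226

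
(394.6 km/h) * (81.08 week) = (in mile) 3.34e+06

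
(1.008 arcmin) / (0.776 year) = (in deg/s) 6.865e-10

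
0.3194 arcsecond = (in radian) 1.548e-06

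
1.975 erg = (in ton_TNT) 4.72e-17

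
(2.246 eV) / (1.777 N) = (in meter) 2.025e-19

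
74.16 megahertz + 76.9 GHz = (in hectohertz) 7.697e+08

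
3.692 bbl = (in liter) 587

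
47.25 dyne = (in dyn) 47.25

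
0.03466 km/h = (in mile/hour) 0.02154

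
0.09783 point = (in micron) 34.51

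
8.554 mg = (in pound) 1.886e-05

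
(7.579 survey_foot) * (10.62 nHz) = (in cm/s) 2.453e-06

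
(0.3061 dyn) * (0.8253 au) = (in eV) 2.359e+24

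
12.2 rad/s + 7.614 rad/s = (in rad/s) 19.81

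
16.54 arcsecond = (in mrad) 0.08019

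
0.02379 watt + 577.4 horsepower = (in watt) 4.306e+05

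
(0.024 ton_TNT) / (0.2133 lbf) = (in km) 1.058e+05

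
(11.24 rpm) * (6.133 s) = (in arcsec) 1.489e+06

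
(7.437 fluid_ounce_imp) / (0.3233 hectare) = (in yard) 7.148e-08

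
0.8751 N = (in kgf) 0.08924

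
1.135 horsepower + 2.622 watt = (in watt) 849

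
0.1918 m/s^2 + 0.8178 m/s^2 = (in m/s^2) 1.01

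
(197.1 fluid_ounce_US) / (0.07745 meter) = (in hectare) 7.526e-06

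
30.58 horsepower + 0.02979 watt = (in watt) 2.28e+04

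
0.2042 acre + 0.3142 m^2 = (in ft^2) 8898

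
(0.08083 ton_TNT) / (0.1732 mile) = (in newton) 1.213e+06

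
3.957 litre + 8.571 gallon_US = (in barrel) 0.229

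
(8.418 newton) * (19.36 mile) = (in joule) 2.623e+05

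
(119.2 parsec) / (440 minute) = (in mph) 3.117e+14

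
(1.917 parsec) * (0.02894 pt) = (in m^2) 6.039e+11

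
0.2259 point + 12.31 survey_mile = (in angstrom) 1.981e+14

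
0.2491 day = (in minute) 358.7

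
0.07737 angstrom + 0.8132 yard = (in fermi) 7.436e+14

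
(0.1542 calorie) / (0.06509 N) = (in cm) 991.2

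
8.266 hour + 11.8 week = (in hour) 1991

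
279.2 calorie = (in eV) 7.291e+21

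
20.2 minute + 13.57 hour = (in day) 0.5794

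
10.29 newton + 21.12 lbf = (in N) 104.2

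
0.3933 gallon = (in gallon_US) 0.3933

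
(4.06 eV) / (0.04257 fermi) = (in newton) 0.01528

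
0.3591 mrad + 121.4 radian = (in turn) 19.32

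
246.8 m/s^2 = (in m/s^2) 246.8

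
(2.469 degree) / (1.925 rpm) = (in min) 0.003563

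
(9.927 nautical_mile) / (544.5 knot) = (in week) 0.0001085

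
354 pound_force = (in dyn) 1.575e+08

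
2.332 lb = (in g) 1058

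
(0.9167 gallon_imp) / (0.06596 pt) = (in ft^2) 1928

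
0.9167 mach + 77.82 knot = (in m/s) 352.2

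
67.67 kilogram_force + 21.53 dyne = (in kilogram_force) 67.67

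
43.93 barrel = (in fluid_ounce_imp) 2.458e+05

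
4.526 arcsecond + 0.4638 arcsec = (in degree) 0.001386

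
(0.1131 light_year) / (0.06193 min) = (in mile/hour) 6.442e+14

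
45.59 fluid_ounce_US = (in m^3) 0.001348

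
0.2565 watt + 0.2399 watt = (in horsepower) 0.0006657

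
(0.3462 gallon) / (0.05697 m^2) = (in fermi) 2.3e+13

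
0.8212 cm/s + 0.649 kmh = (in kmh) 0.6786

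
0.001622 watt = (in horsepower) 2.175e-06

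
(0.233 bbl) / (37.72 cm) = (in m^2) 0.09821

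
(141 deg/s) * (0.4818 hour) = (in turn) 679.3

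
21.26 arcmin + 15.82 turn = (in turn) 15.82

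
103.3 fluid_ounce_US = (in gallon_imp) 0.672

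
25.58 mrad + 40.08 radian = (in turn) 6.383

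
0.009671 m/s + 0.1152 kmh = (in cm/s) 4.167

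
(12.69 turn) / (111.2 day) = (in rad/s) 8.299e-06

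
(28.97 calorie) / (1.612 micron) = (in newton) 7.519e+07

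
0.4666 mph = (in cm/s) 20.86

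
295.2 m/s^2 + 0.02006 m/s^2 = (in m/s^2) 295.2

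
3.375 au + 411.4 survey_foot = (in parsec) 1.636e-05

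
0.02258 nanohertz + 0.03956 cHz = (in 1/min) 0.02374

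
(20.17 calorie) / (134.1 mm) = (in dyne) 6.293e+07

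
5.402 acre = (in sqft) 2.353e+05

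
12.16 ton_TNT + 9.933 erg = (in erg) 5.088e+17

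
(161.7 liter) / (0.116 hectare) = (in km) 1.394e-07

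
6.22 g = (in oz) 0.2194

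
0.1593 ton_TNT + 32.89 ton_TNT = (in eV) 8.631e+29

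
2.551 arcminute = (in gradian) 0.04724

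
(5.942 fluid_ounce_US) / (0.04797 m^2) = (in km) 3.663e-06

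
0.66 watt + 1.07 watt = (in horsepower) 0.00232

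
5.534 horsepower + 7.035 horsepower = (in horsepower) 12.57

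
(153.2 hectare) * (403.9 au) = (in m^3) 9.257e+19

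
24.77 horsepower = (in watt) 1.847e+04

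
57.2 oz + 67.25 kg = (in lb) 151.8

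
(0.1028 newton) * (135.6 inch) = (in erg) 3.541e+06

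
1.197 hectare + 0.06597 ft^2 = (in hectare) 1.197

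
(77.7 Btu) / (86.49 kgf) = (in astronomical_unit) 6.461e-10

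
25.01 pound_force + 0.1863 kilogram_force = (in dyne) 1.131e+07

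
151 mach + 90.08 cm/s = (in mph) 1.15e+05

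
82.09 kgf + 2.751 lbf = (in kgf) 83.34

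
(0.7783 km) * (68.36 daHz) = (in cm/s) 5.32e+07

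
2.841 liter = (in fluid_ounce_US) 96.07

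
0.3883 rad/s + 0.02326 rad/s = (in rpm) 3.93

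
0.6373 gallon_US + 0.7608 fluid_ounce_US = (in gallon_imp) 0.5356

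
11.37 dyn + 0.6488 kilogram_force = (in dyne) 6.363e+05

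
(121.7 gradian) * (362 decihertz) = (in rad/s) 69.2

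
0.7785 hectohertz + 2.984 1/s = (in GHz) 8.083e-08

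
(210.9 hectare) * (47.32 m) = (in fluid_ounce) 3.375e+12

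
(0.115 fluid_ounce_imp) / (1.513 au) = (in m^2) 1.444e-17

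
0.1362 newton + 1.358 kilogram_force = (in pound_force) 3.024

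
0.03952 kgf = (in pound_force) 0.08713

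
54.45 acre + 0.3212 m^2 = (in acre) 54.45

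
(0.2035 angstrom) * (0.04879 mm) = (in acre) 2.453e-19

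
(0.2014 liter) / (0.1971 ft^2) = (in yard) 0.01203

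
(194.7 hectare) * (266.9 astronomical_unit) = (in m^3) 7.774e+19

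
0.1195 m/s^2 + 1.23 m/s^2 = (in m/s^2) 1.349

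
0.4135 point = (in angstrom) 1.459e+06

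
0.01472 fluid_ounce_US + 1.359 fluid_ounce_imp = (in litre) 0.03905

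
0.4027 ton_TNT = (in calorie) 4.027e+08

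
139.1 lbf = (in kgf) 63.09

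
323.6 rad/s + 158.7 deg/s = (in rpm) 3117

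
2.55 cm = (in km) 2.55e-05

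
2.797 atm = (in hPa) 2834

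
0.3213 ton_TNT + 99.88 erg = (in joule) 1.344e+09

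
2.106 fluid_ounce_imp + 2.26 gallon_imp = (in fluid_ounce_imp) 363.7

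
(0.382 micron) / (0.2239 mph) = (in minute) 6.361e-08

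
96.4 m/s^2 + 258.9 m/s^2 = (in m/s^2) 355.3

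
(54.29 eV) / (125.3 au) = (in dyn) 4.64e-26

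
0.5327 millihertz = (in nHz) 5.327e+05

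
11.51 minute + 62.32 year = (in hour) 5.459e+05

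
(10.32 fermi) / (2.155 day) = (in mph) 1.24e-19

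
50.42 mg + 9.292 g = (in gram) 9.342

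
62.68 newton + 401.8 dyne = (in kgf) 6.392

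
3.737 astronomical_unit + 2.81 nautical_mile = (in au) 3.737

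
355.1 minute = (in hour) 5.918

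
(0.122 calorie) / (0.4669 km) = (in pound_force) 0.0002458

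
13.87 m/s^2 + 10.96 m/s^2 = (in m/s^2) 24.83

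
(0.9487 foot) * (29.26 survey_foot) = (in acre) 0.0006373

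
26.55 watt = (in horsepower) 0.0356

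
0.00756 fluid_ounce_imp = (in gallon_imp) 4.725e-05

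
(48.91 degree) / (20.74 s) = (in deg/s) 2.358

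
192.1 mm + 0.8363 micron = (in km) 0.0001921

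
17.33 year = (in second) 5.465e+08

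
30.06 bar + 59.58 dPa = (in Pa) 3.006e+06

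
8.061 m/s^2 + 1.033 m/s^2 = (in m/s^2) 9.094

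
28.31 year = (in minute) 1.488e+07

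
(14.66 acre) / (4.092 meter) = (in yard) 1.586e+04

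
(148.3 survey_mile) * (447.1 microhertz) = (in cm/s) 1.067e+04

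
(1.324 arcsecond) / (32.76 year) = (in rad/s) 6.213e-15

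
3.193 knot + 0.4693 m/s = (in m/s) 2.112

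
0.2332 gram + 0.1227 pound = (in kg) 0.05589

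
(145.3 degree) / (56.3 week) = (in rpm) 7.112e-07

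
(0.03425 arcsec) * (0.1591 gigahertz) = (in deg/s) 1514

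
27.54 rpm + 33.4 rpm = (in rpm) 60.94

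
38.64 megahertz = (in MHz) 38.64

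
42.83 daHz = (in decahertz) 42.83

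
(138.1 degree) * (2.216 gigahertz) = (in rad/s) 5.341e+09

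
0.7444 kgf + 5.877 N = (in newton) 13.18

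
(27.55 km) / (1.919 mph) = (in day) 0.3717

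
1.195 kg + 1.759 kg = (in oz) 104.2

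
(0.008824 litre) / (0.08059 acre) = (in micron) 0.02706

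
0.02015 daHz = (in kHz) 0.0002015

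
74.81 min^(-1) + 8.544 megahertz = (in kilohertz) 8544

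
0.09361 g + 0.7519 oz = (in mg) 2.141e+04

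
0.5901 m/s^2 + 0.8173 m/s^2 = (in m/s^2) 1.407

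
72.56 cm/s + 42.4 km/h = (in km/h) 45.01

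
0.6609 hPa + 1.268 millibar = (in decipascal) 1929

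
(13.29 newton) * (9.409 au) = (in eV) 1.168e+32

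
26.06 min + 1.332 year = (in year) 1.332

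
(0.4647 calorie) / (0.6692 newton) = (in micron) 2.905e+06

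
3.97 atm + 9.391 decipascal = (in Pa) 4.023e+05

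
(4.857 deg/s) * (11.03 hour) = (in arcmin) 1.157e+07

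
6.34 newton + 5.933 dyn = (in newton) 6.34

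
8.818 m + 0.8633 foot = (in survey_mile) 0.005643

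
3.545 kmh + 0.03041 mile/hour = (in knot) 1.941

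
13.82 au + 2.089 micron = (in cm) 2.067e+14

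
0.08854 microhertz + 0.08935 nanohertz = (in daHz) 8.863e-09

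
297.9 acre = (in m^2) 1.206e+06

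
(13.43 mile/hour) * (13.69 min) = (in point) 1.398e+07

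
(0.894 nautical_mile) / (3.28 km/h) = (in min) 30.29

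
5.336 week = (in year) 0.1023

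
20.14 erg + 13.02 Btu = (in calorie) 3283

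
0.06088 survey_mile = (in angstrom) 9.798e+11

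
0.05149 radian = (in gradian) 3.278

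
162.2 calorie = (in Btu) 0.6432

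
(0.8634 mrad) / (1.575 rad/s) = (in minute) 9.137e-06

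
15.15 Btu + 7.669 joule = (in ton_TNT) 3.822e-06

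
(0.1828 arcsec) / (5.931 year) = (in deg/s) 2.715e-13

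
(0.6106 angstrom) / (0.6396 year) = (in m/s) 3.027e-18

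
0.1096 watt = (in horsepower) 0.000147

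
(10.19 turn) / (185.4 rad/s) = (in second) 0.3453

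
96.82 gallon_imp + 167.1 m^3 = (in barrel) 1054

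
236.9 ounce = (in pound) 14.81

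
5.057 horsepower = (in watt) 3771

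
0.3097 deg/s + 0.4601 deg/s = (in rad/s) 0.01344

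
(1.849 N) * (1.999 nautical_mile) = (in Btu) 6.488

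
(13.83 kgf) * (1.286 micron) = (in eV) 1.089e+15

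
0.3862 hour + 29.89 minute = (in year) 0.000101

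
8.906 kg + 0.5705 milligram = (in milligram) 8.906e+06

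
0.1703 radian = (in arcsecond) 3.513e+04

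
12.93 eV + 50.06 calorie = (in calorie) 50.06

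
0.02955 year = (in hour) 258.9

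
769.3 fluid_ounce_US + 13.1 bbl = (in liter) 2105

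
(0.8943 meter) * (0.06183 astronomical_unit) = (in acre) 2.044e+06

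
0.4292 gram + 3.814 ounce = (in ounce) 3.829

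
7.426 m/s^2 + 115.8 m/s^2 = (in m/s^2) 123.2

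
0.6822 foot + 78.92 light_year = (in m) 7.466e+17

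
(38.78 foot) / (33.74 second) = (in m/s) 0.3503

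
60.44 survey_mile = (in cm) 9.727e+06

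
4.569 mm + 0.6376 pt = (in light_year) 5.067e-19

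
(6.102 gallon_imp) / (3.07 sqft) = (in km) 9.726e-05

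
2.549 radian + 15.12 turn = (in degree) 5589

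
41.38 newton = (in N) 41.38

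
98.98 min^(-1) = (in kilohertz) 0.00165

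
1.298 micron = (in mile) 8.065e-10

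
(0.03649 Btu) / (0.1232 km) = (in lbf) 0.07025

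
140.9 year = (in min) 7.406e+07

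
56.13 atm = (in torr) 4.266e+04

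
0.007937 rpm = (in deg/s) 0.04762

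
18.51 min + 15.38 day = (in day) 15.39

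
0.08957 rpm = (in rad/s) 0.00938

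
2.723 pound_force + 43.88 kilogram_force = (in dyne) 4.424e+07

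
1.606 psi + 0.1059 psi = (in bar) 0.118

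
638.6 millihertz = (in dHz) 6.386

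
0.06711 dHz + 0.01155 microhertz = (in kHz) 6.711e-06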